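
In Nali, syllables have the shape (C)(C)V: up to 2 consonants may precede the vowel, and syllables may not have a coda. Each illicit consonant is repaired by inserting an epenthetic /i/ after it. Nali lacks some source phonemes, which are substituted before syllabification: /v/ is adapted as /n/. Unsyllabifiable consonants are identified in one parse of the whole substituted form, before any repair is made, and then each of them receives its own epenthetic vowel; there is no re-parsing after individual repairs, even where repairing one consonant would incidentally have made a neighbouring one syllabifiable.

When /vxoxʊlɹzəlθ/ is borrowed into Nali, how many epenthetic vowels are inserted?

3

After substitution the input is /nxoxʊlɹzəlθ/.
The unsyllabifiable consonants are /l/, /l/, /θ/; each receives one epenthetic vowel.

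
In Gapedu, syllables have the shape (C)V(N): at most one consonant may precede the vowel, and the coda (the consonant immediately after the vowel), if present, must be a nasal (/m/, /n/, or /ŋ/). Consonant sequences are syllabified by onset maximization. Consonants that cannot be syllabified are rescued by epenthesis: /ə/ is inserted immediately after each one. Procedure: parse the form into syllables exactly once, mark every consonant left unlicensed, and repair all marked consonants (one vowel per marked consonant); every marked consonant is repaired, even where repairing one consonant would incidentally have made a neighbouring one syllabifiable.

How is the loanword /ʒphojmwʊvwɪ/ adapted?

ʒəpəhojəməwʊvəwɪ

Syllabifying with onset maximization leaves /ʒ/, /p/, /j/, /m/, /v/ stranded (only a nasal (/m/, /n/, or /ŋ/) is licensed in coda position; onsets are limited to one consonant).
Inserting the epenthetic vowel yields /ʒ/ → /ʒə/, /p/ → /pə/, /j/ → /jə/, /m/ → /mə/, /v/ → /və/.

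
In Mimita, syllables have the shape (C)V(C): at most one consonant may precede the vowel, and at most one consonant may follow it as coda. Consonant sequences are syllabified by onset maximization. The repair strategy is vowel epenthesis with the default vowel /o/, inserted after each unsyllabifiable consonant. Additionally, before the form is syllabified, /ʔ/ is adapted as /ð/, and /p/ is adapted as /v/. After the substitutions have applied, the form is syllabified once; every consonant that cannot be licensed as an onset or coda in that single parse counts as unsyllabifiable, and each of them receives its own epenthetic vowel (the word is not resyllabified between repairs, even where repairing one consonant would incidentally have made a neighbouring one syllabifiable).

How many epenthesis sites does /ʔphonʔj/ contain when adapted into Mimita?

4

After substitution the input is /ðvhonðj/.
The unsyllabifiable consonants are /ð/, /v/, /ð/, /j/; each receives one epenthetic vowel.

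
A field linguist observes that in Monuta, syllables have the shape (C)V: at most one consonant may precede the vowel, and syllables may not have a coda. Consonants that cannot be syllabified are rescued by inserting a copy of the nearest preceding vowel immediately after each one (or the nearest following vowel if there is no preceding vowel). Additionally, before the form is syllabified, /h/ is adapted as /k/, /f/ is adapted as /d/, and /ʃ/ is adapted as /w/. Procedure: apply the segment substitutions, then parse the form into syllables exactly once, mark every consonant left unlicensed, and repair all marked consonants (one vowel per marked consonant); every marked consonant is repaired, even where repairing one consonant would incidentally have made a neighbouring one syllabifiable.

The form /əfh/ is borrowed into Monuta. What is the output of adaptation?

Substitution: /f/ → /d/, /h/ → /k/, giving /ədk/.
Under (C)V, the unsyllabifiable consonants are /d/, /k/ (no codas are permitted; onsets are limited to one consonant).
Inserting the epenthetic vowel yields /d/ → /də/, /k/ → /kə/.

ədəkə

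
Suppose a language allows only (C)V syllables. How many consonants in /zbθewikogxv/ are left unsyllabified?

Under (C)V, the unsyllabifiable consonants are /z/, /b/, /g/, /x/, /v/ (no codas are permitted; onsets are limited to one consonant).

5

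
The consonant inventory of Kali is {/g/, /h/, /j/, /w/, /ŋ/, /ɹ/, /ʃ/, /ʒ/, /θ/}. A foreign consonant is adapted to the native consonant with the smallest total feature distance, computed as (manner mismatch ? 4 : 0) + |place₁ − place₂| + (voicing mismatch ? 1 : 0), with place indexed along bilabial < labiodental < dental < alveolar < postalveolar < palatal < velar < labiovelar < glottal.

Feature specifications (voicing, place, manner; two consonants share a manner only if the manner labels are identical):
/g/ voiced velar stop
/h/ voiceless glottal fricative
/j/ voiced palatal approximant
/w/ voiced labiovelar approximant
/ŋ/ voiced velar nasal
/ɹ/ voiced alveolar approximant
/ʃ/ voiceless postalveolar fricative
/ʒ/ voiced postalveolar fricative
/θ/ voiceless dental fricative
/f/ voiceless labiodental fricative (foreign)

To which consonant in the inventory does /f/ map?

/θ/ is closest: same manner (fricative), place distance 1 (labiodental→dental), same voicing; total 1. Next closest is /ʃ/ at distance 3.

θ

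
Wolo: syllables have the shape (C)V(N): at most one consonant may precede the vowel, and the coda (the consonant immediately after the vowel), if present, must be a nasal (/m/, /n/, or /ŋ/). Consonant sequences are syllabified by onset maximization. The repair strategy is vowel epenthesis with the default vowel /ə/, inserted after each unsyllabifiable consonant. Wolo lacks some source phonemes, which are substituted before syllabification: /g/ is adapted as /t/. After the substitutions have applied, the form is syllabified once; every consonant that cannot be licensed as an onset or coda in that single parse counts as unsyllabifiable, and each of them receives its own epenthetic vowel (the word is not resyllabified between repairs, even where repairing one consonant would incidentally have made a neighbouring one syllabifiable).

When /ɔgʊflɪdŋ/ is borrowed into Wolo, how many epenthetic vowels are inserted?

After substitution the input is /ɔtʊflɪdŋ/.
The unsyllabifiable consonants are /f/, /d/, /ŋ/; each receives one epenthetic vowel.

3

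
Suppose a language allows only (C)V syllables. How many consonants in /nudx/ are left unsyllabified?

2

Under (C)V, the unsyllabifiable consonants are /d/, /x/ (no codas are permitted; onsets are limited to one consonant).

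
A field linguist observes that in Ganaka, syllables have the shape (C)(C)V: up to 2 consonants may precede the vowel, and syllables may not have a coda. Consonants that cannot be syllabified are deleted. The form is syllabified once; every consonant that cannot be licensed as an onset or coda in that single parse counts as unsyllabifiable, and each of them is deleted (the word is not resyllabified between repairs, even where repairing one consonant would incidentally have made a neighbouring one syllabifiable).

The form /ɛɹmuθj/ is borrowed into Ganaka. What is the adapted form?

Under (C)(C)V, the unsyllabifiable consonants are /θ/, /j/ (no codas are permitted; onsets may contain at most 2 consonants).
Deletion applies to /θ/, /j/.

ɛɹmu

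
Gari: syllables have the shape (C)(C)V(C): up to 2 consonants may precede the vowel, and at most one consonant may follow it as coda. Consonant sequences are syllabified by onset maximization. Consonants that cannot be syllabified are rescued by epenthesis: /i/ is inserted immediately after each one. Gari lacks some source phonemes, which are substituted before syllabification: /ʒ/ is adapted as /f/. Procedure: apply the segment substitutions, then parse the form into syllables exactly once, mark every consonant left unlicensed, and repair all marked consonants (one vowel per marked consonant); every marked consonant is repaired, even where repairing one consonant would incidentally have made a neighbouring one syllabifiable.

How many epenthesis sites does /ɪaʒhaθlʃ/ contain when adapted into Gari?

2

After substitution the input is /ɪafhaθlʃ/.
The unsyllabifiable consonants are /l/, /ʃ/; each receives one epenthetic vowel.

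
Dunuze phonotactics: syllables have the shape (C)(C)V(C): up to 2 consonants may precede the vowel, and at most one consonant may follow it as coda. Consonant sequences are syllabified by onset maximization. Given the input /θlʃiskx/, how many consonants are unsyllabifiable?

Syllabifying with onset maximization leaves /θ/, /k/, /x/ stranded (at most one coda consonant is licensed; onsets may contain at most 2 consonants).

3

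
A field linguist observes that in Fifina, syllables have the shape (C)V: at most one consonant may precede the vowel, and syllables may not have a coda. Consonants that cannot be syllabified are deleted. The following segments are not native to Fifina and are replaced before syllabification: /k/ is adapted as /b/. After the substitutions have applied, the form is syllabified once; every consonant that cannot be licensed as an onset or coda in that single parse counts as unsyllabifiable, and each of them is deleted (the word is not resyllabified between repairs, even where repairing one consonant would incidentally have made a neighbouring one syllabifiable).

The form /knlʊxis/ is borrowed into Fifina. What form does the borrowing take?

Substitution: /k/ → /b/, giving /bnlʊxis/.
Syllabifying with onset maximization leaves /b/, /n/, /s/ stranded (no codas are permitted; onsets are limited to one consonant).
Deletion applies to /b/, /n/, /s/.

lʊxi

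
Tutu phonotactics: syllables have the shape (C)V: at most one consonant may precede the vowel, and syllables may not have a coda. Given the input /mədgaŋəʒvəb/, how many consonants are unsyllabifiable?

3

Syllabifying with onset maximization leaves /d/, /ʒ/, /b/ stranded (no codas are permitted; onsets are limited to one consonant).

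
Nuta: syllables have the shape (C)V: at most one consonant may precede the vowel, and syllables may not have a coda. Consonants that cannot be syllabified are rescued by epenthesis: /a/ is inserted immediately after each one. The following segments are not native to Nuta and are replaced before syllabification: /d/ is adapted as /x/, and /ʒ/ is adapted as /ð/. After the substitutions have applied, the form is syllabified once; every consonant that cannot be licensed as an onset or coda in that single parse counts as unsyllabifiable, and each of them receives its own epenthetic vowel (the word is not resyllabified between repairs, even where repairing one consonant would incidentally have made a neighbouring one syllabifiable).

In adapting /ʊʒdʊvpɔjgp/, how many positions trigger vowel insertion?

After substitution the input is /ʊðxʊvpɔjgp/.
The unsyllabifiable consonants are /ð/, /v/, /j/, /g/, /p/; each receives one epenthetic vowel.

5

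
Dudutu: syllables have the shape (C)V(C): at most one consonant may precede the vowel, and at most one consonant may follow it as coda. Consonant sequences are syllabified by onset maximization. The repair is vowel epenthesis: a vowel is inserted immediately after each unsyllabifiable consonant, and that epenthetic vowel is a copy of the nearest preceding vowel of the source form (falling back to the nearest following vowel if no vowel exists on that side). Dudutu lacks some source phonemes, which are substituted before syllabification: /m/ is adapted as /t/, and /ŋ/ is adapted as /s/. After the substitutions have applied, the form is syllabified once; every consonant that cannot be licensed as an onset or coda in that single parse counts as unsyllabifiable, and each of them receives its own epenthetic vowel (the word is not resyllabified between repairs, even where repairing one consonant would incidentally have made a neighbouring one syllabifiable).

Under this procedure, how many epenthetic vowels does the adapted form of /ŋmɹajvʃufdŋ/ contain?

5

After substitution the input is /stɹajvʃufds/.
The unsyllabifiable consonants are /s/, /t/, /v/, /d/, /s/; each receives one epenthetic vowel.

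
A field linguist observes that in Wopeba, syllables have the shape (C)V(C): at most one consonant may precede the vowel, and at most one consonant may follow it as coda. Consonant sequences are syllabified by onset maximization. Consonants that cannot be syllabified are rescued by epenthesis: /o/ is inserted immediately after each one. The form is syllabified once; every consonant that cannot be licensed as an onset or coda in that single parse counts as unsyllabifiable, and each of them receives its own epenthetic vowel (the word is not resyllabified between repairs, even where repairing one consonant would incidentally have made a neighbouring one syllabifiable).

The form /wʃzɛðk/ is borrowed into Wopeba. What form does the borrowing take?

The consonants /w/, /ʃ/, /k/ cannot be parsed into a legal (C)V(C) syllable (at most one coda consonant is licensed; onsets are limited to one consonant).
Each unlicensed consonant becomes the onset of a new syllable: /w/ → /wo/, /ʃ/ → /ʃo/, /k/ → /ko/.

woʃozɛðko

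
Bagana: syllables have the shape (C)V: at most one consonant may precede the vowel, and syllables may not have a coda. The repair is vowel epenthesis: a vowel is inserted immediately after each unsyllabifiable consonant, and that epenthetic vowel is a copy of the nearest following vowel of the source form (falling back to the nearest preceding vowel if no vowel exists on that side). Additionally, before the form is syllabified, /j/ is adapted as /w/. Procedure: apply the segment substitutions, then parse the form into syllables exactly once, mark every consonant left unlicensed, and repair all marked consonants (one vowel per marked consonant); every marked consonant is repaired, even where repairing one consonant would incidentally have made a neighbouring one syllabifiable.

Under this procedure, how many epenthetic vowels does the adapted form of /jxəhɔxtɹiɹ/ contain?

After substitution the input is /wxəhɔxtɹiɹ/.
The unsyllabifiable consonants are /w/, /x/, /t/, /ɹ/; each receives one epenthetic vowel.

4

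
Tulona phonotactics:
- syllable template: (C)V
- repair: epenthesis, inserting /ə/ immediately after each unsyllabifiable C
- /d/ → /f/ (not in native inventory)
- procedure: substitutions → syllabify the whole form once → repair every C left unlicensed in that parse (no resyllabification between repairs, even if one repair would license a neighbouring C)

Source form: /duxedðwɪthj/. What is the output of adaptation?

Substitution: /d/ → /f/, giving /fuxefðwɪthj/.
Under (C)V, the unsyllabifiable consonants are /f/, /ð/, /t/, /h/, /j/ (no codas are permitted; onsets are limited to one consonant).
Each unlicensed consonant becomes the onset of a new syllable: /f/ → /fə/, /ð/ → /ðə/, /t/ → /tə/, /h/ → /hə/, /j/ → /jə/.

fuxefəðəwɪtəhəjə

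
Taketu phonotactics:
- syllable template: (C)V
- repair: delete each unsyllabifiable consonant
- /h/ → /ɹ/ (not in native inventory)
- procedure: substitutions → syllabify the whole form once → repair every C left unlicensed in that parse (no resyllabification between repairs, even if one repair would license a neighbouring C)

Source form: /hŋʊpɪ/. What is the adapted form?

ŋʊpɪ

Substitution: /h/ → /ɹ/, giving /ɹŋʊpɪ/.
The consonants /ɹ/ cannot be parsed into a legal (C)V syllable (no codas are permitted; onsets are limited to one consonant).
Deletion applies to /ɹ/.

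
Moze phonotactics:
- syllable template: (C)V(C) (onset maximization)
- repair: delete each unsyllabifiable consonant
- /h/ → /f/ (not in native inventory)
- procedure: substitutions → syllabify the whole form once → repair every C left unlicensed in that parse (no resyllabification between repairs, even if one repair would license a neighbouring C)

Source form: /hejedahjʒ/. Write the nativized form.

fejedaf

Substitution: /h/ → /f/, giving /fejedafjʒ/.
Syllabifying with onset maximization leaves /j/, /ʒ/ stranded (at most one coda consonant is licensed; onsets are limited to one consonant).
Each unlicensed consonant is deleted: /j/, /ʒ/.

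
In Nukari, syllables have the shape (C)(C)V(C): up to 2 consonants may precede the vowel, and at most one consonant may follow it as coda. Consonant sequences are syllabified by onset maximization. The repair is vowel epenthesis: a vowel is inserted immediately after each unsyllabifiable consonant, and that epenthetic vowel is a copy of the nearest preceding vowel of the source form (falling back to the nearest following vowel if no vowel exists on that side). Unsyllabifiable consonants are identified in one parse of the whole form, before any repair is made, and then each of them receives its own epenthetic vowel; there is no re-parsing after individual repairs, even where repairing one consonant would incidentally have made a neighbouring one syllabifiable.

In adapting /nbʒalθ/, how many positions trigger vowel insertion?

2

The unsyllabifiable consonants are /n/, /θ/; each receives one epenthetic vowel.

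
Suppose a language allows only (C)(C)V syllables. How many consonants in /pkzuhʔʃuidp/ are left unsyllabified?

4

Syllabifying with onset maximization leaves /p/, /h/, /d/, /p/ stranded (no codas are permitted; onsets may contain at most 2 consonants).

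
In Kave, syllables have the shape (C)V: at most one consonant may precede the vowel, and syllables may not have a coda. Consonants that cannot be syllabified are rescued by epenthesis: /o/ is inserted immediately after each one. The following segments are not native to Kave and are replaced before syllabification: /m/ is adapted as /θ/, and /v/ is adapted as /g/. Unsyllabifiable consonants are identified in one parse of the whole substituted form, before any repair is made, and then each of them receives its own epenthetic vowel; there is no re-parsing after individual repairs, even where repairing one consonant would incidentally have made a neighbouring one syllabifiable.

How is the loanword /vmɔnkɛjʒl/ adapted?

Substitution: /v/ → /g/, /m/ → /θ/, giving /gθɔnkɛjʒl/.
The consonants /g/, /n/, /j/, /ʒ/, /l/ cannot be parsed into a legal (C)V syllable (no codas are permitted; onsets are limited to one consonant).
Epenthesis after each stranded consonant: /g/ → /go/, /n/ → /no/, /j/ → /jo/, /ʒ/ → /ʒo/, /l/ → /lo/.

goθɔnokɛjoʒolo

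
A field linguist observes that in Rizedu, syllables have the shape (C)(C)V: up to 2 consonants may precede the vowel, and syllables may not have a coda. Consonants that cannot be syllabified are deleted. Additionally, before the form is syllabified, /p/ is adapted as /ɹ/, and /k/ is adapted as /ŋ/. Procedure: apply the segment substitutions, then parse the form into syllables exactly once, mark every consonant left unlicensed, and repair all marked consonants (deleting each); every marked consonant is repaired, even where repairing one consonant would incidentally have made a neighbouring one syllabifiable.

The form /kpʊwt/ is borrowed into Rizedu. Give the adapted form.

ŋɹʊ

Substitution: /k/ → /ŋ/, /p/ → /ɹ/, giving /ŋɹʊwt/.
The consonants /w/, /t/ cannot be parsed into a legal (C)(C)V syllable (no codas are permitted; onsets may contain at most 2 consonants).
Deletion applies to /w/, /t/.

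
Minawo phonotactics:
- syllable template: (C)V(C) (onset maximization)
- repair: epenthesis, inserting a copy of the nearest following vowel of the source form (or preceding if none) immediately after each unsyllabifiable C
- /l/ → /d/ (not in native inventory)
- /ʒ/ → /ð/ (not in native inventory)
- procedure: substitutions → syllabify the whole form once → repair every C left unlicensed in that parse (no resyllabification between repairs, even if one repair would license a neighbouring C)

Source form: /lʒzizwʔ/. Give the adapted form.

diðizizwiʔi

Substitution: /l/ → /d/, /ʒ/ → /ð/, giving /dðzizwʔ/.
Syllabifying with onset maximization leaves /d/, /ð/, /w/, /ʔ/ stranded (at most one coda consonant is licensed; onsets are limited to one consonant).
Epenthesis after each stranded consonant: /d/ → /di/, /ð/ → /ði/, /w/ → /wi/, /ʔ/ → /ʔi/.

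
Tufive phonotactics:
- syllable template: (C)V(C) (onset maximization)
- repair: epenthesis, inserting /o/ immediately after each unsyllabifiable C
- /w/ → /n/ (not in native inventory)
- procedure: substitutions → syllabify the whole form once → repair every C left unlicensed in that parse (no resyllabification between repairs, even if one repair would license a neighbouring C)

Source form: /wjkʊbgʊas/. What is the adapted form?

Substitution: /w/ → /n/, giving /njkʊbgʊas/.
Under (C)V(C), the unsyllabifiable consonants are /n/, /j/ (at most one coda consonant is licensed; onsets are limited to one consonant).
Each unlicensed consonant becomes the onset of a new syllable: /n/ → /no/, /j/ → /jo/.

nojokʊbgʊas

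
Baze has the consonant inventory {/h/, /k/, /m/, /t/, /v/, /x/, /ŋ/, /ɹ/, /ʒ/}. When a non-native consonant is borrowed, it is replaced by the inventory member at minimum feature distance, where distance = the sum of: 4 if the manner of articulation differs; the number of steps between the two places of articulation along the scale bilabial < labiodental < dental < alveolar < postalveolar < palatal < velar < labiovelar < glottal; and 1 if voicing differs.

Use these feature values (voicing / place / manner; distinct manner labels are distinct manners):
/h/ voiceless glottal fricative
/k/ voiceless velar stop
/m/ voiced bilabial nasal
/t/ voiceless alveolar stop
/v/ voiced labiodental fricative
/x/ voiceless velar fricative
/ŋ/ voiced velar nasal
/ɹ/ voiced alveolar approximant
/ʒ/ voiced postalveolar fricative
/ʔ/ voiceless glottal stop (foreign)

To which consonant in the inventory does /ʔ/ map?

/k/ is closest: same manner (stop), place distance 2 (glottal→velar), same voicing; total 2. Next closest is /h/ at distance 4.

k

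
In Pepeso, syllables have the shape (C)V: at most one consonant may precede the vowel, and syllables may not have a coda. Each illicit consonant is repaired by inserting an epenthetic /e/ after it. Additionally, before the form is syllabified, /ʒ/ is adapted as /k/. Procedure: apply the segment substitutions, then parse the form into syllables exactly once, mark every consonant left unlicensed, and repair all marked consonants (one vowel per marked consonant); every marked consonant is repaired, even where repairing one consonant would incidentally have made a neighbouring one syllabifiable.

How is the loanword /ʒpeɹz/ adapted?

Substitution: /ʒ/ → /k/, giving /kpeɹz/.
Under (C)V, the unsyllabifiable consonants are /k/, /ɹ/, /z/ (no codas are permitted; onsets are limited to one consonant).
Inserting the epenthetic vowel yields /k/ → /ke/, /ɹ/ → /ɹe/, /z/ → /ze/.

kepeɹeze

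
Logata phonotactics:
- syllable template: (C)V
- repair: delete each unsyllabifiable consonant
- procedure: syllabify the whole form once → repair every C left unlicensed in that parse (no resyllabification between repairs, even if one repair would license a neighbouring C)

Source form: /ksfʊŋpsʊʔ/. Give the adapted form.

fʊsʊ

Syllabifying with onset maximization leaves /k/, /s/, /ŋ/, /p/, /ʔ/ stranded (no codas are permitted; onsets are limited to one consonant).
Deleting the stranded consonants removes /k/, /s/, /ŋ/, /p/, /ʔ/.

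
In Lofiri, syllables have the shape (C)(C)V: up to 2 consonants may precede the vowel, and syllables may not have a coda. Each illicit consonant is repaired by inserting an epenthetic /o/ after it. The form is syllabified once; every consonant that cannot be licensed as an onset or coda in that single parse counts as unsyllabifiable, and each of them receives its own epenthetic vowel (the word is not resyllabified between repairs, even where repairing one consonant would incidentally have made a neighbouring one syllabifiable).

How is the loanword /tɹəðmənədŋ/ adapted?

Syllabifying with onset maximization leaves /d/, /ŋ/ stranded (no codas are permitted; onsets may contain at most 2 consonants).
Epenthesis after each stranded consonant: /d/ → /do/, /ŋ/ → /ŋo/.

tɹəðmənədoŋo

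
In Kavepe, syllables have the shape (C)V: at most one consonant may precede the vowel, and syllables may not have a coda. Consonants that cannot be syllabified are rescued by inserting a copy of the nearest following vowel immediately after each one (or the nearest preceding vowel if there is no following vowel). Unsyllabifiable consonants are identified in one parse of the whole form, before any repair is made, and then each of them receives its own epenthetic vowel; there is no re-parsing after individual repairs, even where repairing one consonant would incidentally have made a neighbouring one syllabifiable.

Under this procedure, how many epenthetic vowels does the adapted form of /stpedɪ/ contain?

The unsyllabifiable consonants are /s/, /t/; each receives one epenthetic vowel.

2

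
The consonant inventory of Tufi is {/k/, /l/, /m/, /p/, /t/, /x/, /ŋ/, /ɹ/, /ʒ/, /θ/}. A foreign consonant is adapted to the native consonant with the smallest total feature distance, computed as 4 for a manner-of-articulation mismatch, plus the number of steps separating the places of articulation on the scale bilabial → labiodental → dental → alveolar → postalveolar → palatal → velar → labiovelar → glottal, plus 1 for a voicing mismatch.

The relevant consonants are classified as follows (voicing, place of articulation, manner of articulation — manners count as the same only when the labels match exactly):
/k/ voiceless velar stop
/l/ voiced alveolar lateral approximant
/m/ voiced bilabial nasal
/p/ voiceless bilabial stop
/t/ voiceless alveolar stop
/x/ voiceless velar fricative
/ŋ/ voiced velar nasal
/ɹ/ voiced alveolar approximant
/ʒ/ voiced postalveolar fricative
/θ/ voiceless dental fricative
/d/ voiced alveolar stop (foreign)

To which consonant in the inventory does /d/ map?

t

/t/ is closest: same manner (stop), place distance 0 (alveolar→alveolar), voicing differs (+1); total 1. Next closest is /k/ at distance 4.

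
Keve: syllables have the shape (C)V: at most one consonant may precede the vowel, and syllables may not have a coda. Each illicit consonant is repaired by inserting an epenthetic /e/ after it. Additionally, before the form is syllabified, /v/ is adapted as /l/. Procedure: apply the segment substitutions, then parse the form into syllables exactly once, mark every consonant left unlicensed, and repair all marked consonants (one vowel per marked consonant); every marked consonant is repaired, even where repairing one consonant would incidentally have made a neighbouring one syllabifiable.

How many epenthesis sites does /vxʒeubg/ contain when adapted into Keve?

4

After substitution the input is /lxʒeubg/.
The unsyllabifiable consonants are /l/, /x/, /b/, /g/; each receives one epenthetic vowel.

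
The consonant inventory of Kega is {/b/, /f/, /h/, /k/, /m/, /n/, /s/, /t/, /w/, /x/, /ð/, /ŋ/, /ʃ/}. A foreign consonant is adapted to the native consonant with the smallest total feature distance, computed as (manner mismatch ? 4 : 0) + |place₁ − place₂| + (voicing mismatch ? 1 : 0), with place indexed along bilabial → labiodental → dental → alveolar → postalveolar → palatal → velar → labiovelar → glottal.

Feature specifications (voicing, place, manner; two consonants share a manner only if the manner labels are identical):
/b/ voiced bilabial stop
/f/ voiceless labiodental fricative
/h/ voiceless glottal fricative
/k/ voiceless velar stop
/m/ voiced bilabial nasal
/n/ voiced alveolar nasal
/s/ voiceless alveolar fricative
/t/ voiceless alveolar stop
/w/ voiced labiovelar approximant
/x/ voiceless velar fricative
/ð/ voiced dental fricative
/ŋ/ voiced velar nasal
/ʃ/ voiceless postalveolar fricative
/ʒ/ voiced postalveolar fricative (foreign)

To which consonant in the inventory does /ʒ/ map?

ʃ

/ʃ/ is closest: same manner (fricative), place distance 0 (postalveolar→postalveolar), voicing differs (+1); total 1. Next closest is /s/ at distance 2.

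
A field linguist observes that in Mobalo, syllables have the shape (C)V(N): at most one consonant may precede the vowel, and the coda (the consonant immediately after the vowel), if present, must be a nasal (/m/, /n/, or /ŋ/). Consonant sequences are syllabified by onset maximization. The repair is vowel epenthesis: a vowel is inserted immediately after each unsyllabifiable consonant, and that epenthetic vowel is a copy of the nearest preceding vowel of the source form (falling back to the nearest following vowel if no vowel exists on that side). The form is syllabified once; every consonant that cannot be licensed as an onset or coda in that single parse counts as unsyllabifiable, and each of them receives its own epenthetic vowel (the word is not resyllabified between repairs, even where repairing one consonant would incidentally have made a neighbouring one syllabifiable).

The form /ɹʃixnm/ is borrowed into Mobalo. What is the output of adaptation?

ɹiʃixinimi

Under (C)V(N), the unsyllabifiable consonants are /ɹ/, /x/, /n/, /m/ (only a nasal (/m/, /n/, or /ŋ/) is licensed in coda position; onsets are limited to one consonant).
Each unlicensed consonant becomes the onset of a new syllable: /ɹ/ → /ɹi/, /x/ → /xi/, /n/ → /ni/, /m/ → /mi/.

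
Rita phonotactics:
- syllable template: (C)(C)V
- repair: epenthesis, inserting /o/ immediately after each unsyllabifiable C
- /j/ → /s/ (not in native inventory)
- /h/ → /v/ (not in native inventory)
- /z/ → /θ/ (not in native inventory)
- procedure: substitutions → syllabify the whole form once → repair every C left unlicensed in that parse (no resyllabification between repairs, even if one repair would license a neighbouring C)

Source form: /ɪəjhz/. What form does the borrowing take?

ɪəsovoθo

Substitution: /j/ → /s/, /h/ → /v/, /z/ → /θ/, giving /ɪəsvθ/.
Under (C)(C)V, the unsyllabifiable consonants are /s/, /v/, /θ/ (no codas are permitted; onsets may contain at most 2 consonants).
Inserting the epenthetic vowel yields /s/ → /so/, /v/ → /vo/, /θ/ → /θo/.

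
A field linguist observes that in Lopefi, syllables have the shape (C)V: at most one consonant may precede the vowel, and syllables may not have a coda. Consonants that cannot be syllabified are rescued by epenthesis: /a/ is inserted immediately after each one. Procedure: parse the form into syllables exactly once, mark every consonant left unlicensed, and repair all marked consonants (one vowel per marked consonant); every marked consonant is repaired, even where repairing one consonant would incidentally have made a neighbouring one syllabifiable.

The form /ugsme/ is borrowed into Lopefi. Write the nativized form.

Under (C)V, the unsyllabifiable consonants are /g/, /s/ (no codas are permitted; onsets are limited to one consonant).
Epenthesis after each stranded consonant: /g/ → /ga/, /s/ → /sa/.

ugasame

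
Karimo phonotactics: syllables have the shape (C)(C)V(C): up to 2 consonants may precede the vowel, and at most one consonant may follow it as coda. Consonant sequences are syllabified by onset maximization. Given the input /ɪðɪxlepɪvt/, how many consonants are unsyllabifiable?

Under (C)(C)V(C), the unsyllabifiable consonants are /t/ (at most one coda consonant is licensed; onsets may contain at most 2 consonants).

1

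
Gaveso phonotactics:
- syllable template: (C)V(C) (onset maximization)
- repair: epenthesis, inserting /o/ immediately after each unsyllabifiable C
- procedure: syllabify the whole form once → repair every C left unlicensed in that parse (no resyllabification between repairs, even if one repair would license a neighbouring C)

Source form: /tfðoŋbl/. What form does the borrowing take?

The consonants /t/, /f/, /b/, /l/ cannot be parsed into a legal (C)V(C) syllable (at most one coda consonant is licensed; onsets are limited to one consonant).
Epenthesis after each stranded consonant: /t/ → /to/, /f/ → /fo/, /b/ → /bo/, /l/ → /lo/.

tofoðoŋbolo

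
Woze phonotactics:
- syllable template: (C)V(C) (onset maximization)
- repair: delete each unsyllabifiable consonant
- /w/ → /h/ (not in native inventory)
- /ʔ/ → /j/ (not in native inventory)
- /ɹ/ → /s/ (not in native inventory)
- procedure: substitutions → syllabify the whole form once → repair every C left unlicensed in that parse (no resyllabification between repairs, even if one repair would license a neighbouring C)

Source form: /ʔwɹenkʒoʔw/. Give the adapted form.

Substitution: /ʔ/ → /j/, /w/ → /h/, /ɹ/ → /s/, giving /jhsenkʒojh/.
The consonants /j/, /h/, /k/, /h/ cannot be parsed into a legal (C)V(C) syllable (at most one coda consonant is licensed; onsets are limited to one consonant).
Deleting the stranded consonants removes /j/, /h/, /k/, /h/.

senʒoj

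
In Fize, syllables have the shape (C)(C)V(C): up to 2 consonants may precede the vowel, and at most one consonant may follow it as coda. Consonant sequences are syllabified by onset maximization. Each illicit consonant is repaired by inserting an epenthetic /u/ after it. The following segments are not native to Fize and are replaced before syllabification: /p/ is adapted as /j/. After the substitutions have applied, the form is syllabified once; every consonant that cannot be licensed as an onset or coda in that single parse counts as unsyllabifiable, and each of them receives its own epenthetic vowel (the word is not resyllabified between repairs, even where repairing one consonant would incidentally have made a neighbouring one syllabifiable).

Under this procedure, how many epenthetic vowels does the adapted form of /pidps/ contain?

After substitution the input is /jidjs/.
The unsyllabifiable consonants are /j/, /s/; each receives one epenthetic vowel.

2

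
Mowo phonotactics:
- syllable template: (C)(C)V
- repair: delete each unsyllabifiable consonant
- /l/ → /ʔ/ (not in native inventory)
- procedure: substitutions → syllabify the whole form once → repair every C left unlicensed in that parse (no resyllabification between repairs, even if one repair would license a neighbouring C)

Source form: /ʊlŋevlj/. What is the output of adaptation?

Substitution: /l/ → /ʔ/, giving /ʊʔŋevʔj/.
Under (C)(C)V, the unsyllabifiable consonants are /v/, /ʔ/, /j/ (no codas are permitted; onsets may contain at most 2 consonants).
Deletion applies to /v/, /ʔ/, /j/.

ʊʔŋe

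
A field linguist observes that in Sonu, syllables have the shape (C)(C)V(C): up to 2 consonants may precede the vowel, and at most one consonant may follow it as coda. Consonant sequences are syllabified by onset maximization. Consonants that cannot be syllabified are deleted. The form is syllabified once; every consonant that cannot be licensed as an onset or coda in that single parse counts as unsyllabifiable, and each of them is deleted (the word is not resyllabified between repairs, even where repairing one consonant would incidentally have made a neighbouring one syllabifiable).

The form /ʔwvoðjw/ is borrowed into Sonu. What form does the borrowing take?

wvoð

The consonants /ʔ/, /j/, /w/ cannot be parsed into a legal (C)(C)V(C) syllable (at most one coda consonant is licensed; onsets may contain at most 2 consonants).
Deletion applies to /ʔ/, /j/, /w/.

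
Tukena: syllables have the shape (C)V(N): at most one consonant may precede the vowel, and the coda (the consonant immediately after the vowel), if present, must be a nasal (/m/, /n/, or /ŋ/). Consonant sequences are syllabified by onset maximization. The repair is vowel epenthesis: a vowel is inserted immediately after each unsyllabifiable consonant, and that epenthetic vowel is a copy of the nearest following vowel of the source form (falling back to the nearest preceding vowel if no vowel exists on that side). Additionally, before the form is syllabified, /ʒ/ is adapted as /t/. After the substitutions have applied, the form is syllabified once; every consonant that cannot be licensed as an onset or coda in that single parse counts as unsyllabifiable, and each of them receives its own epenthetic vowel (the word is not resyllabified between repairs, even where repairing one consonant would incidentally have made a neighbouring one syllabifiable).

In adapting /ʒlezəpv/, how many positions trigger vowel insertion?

After substitution the input is /tlezəpv/.
The unsyllabifiable consonants are /t/, /p/, /v/; each receives one epenthetic vowel.

3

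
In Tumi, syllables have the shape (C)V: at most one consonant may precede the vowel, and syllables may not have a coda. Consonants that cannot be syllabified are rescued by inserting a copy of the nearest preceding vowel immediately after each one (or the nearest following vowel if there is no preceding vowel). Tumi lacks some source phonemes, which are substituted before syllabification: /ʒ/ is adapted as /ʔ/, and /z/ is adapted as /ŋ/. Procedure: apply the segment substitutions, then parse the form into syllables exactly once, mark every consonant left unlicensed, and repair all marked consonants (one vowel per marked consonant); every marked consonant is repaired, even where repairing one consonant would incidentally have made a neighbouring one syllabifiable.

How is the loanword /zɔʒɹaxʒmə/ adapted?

Substitution: /z/ → /ŋ/, /ʒ/ → /ʔ/, giving /ŋɔʔɹaxʔmə/.
The consonants /ʔ/, /x/, /ʔ/ cannot be parsed into a legal (C)V syllable (no codas are permitted; onsets are limited to one consonant).
Each unlicensed consonant becomes the onset of a new syllable: /ʔ/ → /ʔɔ/, /x/ → /xa/, /ʔ/ → /ʔa/.

ŋɔʔɔɹaxaʔamə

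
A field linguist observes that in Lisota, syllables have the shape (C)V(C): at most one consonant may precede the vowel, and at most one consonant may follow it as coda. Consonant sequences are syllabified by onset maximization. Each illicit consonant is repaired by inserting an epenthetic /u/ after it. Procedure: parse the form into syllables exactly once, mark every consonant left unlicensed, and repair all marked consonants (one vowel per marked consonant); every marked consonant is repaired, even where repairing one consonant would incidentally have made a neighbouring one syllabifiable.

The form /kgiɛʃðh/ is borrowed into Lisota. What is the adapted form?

The consonants /k/, /ð/, /h/ cannot be parsed into a legal (C)V(C) syllable (at most one coda consonant is licensed; onsets are limited to one consonant).
Epenthesis after each stranded consonant: /k/ → /ku/, /ð/ → /ðu/, /h/ → /hu/.

kugiɛʃðuhu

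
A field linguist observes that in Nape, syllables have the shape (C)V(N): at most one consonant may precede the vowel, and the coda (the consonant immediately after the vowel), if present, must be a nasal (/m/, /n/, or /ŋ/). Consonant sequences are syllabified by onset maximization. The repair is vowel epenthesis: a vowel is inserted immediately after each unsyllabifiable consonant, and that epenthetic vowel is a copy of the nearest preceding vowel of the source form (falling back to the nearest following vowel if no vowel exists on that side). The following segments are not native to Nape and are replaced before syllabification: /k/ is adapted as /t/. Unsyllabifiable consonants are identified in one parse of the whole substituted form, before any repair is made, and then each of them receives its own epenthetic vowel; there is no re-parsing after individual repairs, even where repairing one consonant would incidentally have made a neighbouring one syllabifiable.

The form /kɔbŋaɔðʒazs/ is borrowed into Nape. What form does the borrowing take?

tɔbɔŋaɔðɔʒazasa

Substitution: /k/ → /t/, giving /tɔbŋaɔðʒazs/.
Under (C)V(N), the unsyllabifiable consonants are /b/, /ð/, /z/, /s/ (only a nasal (/m/, /n/, or /ŋ/) is licensed in coda position; onsets are limited to one consonant).
Each unlicensed consonant becomes the onset of a new syllable: /b/ → /bɔ/, /ð/ → /ðɔ/, /z/ → /za/, /s/ → /sa/.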